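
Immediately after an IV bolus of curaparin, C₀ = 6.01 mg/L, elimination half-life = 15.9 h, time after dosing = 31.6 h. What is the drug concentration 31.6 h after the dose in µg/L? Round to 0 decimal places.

1516 µg/L

k = ln2 / t½ = 0.693147 / 15.9 = 0.04359 h⁻¹
C = C₀ · e^(−k·t) = 6.010 × e^(−0.04359 × 31.6)
  = 6.010 × 0.2522 = 1.516 mg/L
Convert: 1.516 mg/L × 1000 = 1516 µg/L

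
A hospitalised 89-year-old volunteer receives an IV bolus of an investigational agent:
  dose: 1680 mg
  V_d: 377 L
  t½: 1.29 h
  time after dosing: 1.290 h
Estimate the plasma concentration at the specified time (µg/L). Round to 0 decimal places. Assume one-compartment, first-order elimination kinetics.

C₀ = Dose / Vd = 1680 / 377 = 4.456 mg/L
k = ln2 / t½ = 0.693147 / 1.29 = 0.5373 h⁻¹
t / t½ = 1.290 / 1.29 = 1 half-lives
C = C₀ × (1/2)^1 = 4.456 × 0.5000 = 2.228 mg/L
Convert: 2.228 mg/L × 1000 = 2228 µg/L

2228 µg/L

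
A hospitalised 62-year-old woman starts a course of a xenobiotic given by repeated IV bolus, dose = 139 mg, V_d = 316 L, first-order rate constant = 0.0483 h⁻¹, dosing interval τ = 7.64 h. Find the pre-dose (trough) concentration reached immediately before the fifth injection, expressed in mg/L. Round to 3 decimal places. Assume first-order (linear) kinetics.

C₀ per dose = Dose / Vd = 139 / 316 = 0.4399 mg/L
Fraction remaining after one interval: r = e^(−kτ) = e^(−0.04830 × 7.64) = 0.6914
Before dose 5, 4 doses have been given (aged 1τ, 2τ, 3τ, 4τ).
C_trough = C₀ × (r + r² + … + r^4) = C₀ × r(1−r^4)/(1−r)
        = 0.4399 × 0.6914 × (1 − 0.2285) / (1 − 0.6914) = 0.7604 mg/L

0.760 mg/L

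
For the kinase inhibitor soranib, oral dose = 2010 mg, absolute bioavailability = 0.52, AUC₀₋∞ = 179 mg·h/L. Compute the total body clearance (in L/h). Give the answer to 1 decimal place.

5.8 L/h

CL = F·Dose / AUC = 0.52 × 2010 / 179 = 5.839 L/h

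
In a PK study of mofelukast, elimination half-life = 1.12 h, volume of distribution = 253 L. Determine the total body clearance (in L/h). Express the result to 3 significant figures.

k = ln2 / t½ = 0.693147 / 1.12 = 0.6189 h⁻¹
CL = k × Vd = 0.6189 × 253 = 156.6 L/h

157 L/h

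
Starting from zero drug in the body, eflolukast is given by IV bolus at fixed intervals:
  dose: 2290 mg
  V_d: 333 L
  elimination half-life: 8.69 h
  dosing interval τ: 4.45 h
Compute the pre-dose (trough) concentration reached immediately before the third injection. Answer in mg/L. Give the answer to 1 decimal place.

8.2 mg/L

C₀ per dose = Dose / Vd = 2290 / 333 = 6.877 mg/L
k = ln2 / t½ = 0.693147 / 8.69 = 0.07976 h⁻¹
Fraction remaining after one interval: r = e^(−kτ) = e^(−0.07976 × 4.45) = 0.7012
Before dose 3, 2 doses have been given (aged 1τ, 2τ).
C_trough = C₀ × (r + r²) = 6.877 × (0.7012 + 0.4917) = 8.204 mg/L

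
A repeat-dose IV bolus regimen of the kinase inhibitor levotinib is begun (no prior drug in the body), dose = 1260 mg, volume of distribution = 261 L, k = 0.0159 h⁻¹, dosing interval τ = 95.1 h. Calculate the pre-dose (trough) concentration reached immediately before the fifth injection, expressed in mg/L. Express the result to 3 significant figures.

1.36 mg/L

C₀ per dose = Dose / Vd = 1260 / 261 = 4.828 mg/L
Fraction remaining after one interval: r = e^(−kτ) = e^(−0.01590 × 95.1) = 0.2204
Before dose 5, 4 doses have been given (aged 1τ, 2τ, 3τ, 4τ).
C_trough = C₀ × (r + r² + … + r^4) = C₀ × r(1−r^4)/(1−r)
        = 4.828 × 0.2204 × (1 − 0.002360) / (1 − 0.2204) = 1.362 mg/L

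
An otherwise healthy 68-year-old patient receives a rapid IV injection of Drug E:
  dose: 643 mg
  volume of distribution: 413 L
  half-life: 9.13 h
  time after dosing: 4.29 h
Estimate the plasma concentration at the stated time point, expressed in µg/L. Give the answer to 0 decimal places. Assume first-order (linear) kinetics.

C₀ = Dose / Vd = 643.0 / 413 = 1.557 mg/L
k = ln2 / t½ = 0.693147 / 9.13 = 0.07592 h⁻¹
C = C₀ · e^(−k·t) = 1.557 × e^(−0.07592 × 4.29)
  = 1.557 × 0.7220 = 1.124 mg/L
Convert: 1.124 mg/L × 1000 = 1124 µg/L

1124 µg/L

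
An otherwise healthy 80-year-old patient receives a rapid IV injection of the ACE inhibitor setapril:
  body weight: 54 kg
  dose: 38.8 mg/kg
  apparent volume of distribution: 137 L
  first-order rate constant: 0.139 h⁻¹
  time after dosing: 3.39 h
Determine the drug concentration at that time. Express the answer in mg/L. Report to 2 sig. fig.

Total dose = 38.8 × 54 = 2095 mg
C₀ = Dose / Vd = 2095 / 137 = 15.29 mg/L
C = C₀ · e^(−k·t) = 15.29 × e^(−0.1390 × 3.39)
  = 15.29 × 0.6242 = 9.544 mg/L

9.5 mg/L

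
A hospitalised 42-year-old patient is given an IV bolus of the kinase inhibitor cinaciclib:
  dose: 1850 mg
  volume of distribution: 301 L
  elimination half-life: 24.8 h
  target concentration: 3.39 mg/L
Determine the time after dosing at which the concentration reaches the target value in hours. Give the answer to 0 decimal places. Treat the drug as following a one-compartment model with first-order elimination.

C₀ = Dose / Vd = 1850 / 301 = 6.146 mg/L
k = ln2 / t½ = 0.693147 / 24.8 = 0.02795 h⁻¹
t = ln(C₀ / C) / k = ln(6.146 / 3.39) / 0.02795
  = ln(1.813) / 0.02795 = 0.5950 / 0.02795 = 21.29 h

21 h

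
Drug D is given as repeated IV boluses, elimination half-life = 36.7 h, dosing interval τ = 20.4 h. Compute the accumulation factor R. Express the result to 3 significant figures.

k = ln2 / t½ = 0.693147 / 36.7 = 0.01889 h⁻¹
e^(−kτ) = e^(−0.01889 × 20.4) = 0.6802
Accumulation ratio R = 1 / (1 − e^(−kτ)) = 1 / (1 − 0.6802) = 3.127

3.13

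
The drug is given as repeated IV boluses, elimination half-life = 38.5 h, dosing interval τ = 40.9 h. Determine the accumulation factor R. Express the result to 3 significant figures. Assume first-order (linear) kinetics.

1.92

k = ln2 / t½ = 0.693147 / 38.5 = 0.01800 h⁻¹
e^(−kτ) = e^(−0.01800 × 40.9) = 0.4789
Accumulation ratio R = 1 / (1 − e^(−kτ)) = 1 / (1 − 0.4789) = 1.919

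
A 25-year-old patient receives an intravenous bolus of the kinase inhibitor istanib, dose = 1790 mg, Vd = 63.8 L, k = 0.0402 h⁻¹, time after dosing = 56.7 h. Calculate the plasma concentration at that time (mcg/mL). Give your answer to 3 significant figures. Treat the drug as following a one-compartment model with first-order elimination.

C₀ = Dose / Vd = 1790 / 63.8 = 28.06 mg/L
C = C₀ · e^(−k·t) = 28.06 × e^(−0.04020 × 56.7)
  = 28.06 × 0.1024 = 2.873 mg/L
(2.873 mg/L = 2.873 mcg/mL)

2.87 mcg/mL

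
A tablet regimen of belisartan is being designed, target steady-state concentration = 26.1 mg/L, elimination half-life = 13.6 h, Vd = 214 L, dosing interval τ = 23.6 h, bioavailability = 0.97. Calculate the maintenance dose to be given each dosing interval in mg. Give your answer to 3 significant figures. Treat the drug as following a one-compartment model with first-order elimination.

6930 mg

k = ln2 / t½ = 0.693147 / 13.6 = 0.05097 h⁻¹
CL = k × Vd = 0.05097 × 214 = 10.91 L/h
At steady state, F × (Dose/τ) = Css × CL.
Dose = Css × CL × τ / F = 26.1 × 10.91 × 23.6 / 0.97 = 6928 mg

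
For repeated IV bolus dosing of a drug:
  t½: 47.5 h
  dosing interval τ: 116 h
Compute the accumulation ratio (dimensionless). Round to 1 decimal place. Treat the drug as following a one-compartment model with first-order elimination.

1.2

k = ln2 / t½ = 0.693147 / 47.5 = 0.01459 h⁻¹
e^(−kτ) = e^(−0.01459 × 116) = 0.1841
Accumulation ratio R = 1 / (1 − e^(−kτ)) = 1 / (1 − 0.1841) = 1.226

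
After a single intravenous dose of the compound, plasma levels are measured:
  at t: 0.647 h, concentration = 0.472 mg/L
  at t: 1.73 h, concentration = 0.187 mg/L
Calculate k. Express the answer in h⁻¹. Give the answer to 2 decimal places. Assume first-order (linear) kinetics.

0.85 h⁻¹

k = ln(C₁/C₂) / (t₂ − t₁) = ln(0.472/0.187) / (1.73 − 0.647)
  = 0.9259 / 1.083 = 0.8549 h⁻¹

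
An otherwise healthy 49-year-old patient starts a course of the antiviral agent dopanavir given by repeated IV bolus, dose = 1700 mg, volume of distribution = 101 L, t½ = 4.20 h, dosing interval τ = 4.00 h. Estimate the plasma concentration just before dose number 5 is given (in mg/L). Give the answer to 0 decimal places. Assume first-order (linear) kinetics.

C₀ per dose = Dose / Vd = 1700 / 101 = 16.83 mg/L
k = ln2 / t½ = 0.693147 / 4.20 = 0.1650 h⁻¹
Fraction remaining after one interval: r = e^(−kτ) = e^(−0.1650 × 4.00) = 0.5169
Before dose 5, 4 doses have been given (aged 1τ, 2τ, 3τ, 4τ).
C_trough = C₀ × (r + r² + … + r^4) = C₀ × r(1−r^4)/(1−r)
        = 16.83 × 0.5169 × (1 − 0.07139) / (1 − 0.5169) = 16.72 mg/L

17 mg/L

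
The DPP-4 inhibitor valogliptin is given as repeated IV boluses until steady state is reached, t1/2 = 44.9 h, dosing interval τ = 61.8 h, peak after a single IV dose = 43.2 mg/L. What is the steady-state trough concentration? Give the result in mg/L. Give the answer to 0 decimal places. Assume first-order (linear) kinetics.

27 mg/L

k = ln2 / t½ = 0.693147 / 44.9 = 0.01544 h⁻¹
e^(−kτ) = e^(−0.01544 × 61.8) = 0.3851
Accumulation ratio R = 1 / (1 − e^(−kτ)) = 1 / (1 − 0.3851) = 1.626
Steady-state trough = C₀ × R × e^(−kτ) = 43.2 × 1.626 × 0.3851 = 27.05 mg/L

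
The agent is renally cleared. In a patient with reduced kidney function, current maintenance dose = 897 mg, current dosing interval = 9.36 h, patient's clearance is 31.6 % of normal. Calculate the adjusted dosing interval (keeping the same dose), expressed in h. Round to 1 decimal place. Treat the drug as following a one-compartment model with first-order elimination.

29.6 h

To keep the same average steady-state level, dosing rate must scale with clearance.
CL ratio = 31.6 / 100 = 0.3160
New interval (same dose) = 9.36 / 0.3160 = 29.62 h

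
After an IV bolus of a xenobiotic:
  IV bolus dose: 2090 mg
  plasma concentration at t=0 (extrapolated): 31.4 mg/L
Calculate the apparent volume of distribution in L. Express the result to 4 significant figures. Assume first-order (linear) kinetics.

66.56 L

Vd = Dose / C₀ = 2090 / 31.4 = 66.56 L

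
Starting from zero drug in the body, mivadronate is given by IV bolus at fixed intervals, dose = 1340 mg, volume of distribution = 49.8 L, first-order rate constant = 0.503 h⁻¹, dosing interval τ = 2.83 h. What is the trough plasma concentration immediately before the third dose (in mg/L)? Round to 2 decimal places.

8.04 mg/L

C₀ per dose = Dose / Vd = 1340 / 49.8 = 26.91 mg/L
Fraction remaining after one interval: r = e^(−kτ) = e^(−0.5030 × 2.83) = 0.2409
Before dose 3, 2 doses have been given (aged 1τ, 2τ).
C_trough = C₀ × (r + r²) = 26.91 × (0.2409 + 0.05803) = 8.044 mg/L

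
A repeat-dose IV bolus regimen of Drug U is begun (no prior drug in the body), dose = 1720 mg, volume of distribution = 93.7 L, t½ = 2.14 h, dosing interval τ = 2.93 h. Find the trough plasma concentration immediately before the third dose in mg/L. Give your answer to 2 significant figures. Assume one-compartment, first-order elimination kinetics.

9.9 mg/L

C₀ per dose = Dose / Vd = 1720 / 93.7 = 18.36 mg/L
k = ln2 / t½ = 0.693147 / 2.14 = 0.3239 h⁻¹
Fraction remaining after one interval: r = e^(−kτ) = e^(−0.3239 × 2.93) = 0.3871
Before dose 3, 2 doses have been given (aged 1τ, 2τ).
C_trough = C₀ × (r + r²) = 18.36 × (0.3871 + 0.1498) = 9.857 mg/L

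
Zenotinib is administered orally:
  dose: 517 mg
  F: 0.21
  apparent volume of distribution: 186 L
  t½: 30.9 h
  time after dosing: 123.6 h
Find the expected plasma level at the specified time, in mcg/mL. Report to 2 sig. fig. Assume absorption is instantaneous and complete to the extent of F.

0.036 mcg/mL

Amount reaching circulation = F × Dose = 0.21 × 517.0 = 108.6 mg
C₀ = F·Dose / Vd = 108.6 / 186 = 0.5839 mg/L
k = ln2 / t½ = 0.693147 / 30.9 = 0.02243 h⁻¹
t / t½ = 123.6 / 30.9 = 4 half-lives
C = C₀ × (1/2)^4 = 0.5839 × 0.06250 = 0.03649 mg/L
(0.03649 mg/L = 0.03649 mcg/mL)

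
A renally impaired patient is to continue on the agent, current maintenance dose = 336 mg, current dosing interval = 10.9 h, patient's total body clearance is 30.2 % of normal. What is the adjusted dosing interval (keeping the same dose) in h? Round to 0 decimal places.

36 h

To keep the same average steady-state level, dosing rate must scale with clearance.
CL ratio = 30.2 / 100 = 0.3020
New interval (same dose) = 10.9 / 0.3020 = 36.09 h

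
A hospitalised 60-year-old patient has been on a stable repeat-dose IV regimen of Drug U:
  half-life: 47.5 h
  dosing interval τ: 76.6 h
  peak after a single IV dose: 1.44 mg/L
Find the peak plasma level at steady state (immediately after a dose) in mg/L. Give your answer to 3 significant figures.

2.14 mg/L

k = ln2 / t½ = 0.693147 / 47.5 = 0.01459 h⁻¹
e^(−kτ) = e^(−0.01459 × 76.6) = 0.3271
Accumulation ratio R = 1 / (1 − e^(−kτ)) = 1 / (1 − 0.3271) = 1.486
Steady-state peak = C₀ × R = 1.44 × 1.486 = 2.140 mg/L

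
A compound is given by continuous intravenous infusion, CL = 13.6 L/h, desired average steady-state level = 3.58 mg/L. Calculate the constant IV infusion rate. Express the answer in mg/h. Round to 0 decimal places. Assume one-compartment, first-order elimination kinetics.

At steady state, infusion rate R₀ = Css × CL = 3.58 × 13.60 = 48.69 mg/h

49 mg/h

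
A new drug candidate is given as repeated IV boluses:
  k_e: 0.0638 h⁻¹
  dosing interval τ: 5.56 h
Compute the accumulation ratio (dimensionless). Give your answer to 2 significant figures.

e^(−kτ) = e^(−0.06380 × 5.56) = 0.7014
Accumulation ratio R = 1 / (1 − e^(−kτ)) = 1 / (1 − 0.7014) = 3.349

3.3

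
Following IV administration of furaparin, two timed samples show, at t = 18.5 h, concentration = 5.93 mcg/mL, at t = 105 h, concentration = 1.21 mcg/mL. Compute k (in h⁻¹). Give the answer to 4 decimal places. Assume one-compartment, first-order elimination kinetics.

k = ln(C₁/C₂) / (t₂ − t₁) = ln(5.93/1.21) / (105 − 18.5)
  = 1.589 / 86.50 = 0.01837 h⁻¹

0.0184 h⁻¹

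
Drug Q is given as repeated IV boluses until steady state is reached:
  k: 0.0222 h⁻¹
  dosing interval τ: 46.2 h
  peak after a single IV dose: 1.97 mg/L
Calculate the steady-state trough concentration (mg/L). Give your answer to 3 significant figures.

e^(−kτ) = e^(−0.02220 × 46.2) = 0.3586
Accumulation ratio R = 1 / (1 − e^(−kτ)) = 1 / (1 − 0.3586) = 1.559
Steady-state trough = C₀ × R × e^(−kτ) = 1.97 × 1.559 × 0.3586 = 1.101 mg/L

1.10 mg/L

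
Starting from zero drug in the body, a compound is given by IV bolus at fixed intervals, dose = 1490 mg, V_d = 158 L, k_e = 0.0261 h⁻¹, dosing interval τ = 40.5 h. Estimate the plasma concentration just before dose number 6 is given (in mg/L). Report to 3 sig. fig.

C₀ per dose = Dose / Vd = 1490 / 158 = 9.430 mg/L
Fraction remaining after one interval: r = e^(−kτ) = e^(−0.02610 × 40.5) = 0.3475
Before dose 6, 5 doses have been given (aged 1τ, 2τ, 3τ, 4τ, 5τ).
C_trough = C₀ × (r + r² + … + r^5) = C₀ × r(1−r^5)/(1−r)
        = 9.430 × 0.3475 × (1 − 0.005067) / (1 − 0.3475) = 4.997 mg/L

5.00 mg/L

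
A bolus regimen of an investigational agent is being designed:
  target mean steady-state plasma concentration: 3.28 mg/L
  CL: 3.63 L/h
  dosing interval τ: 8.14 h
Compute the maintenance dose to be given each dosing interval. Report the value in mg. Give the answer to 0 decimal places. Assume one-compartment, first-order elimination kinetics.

At steady state, Dose/τ = Css × CL.
Dose = Css × CL × τ = 3.28 × 3.630 × 8.14 = 96.92 mg

97 mg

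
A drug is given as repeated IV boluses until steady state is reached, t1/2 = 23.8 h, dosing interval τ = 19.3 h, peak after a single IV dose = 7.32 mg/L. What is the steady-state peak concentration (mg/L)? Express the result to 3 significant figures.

k = ln2 / t½ = 0.693147 / 23.8 = 0.02912 h⁻¹
e^(−kτ) = e^(−0.02912 × 19.3) = 0.5701
Accumulation ratio R = 1 / (1 − e^(−kτ)) = 1 / (1 − 0.5701) = 2.326
Steady-state peak = C₀ × R = 7.32 × 2.326 = 17.03 mg/L

17.0 mg/L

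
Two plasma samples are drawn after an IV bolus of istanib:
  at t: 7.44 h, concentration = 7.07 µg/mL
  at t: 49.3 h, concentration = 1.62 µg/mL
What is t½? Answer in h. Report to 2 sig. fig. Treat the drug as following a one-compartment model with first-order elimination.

k = ln(C₁/C₂) / (t₂ − t₁) = ln(7.07/1.62) / (49.3 − 7.44)
  = 1.473 / 41.86 = 0.03519 h⁻¹
t½ = ln2 / k = 0.693147 / 0.03519 = 19.70 h

20 h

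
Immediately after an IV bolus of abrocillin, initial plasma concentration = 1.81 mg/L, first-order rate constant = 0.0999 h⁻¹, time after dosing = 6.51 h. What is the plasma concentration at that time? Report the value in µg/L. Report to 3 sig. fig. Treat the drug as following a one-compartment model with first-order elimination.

C = C₀ · e^(−k·t) = 1.810 × e^(−0.09990 × 6.51)
  = 1.810 × 0.5219 = 0.9446 mg/L
Convert: 0.9446 mg/L × 1000 = 944.6 µg/L

945 µg/L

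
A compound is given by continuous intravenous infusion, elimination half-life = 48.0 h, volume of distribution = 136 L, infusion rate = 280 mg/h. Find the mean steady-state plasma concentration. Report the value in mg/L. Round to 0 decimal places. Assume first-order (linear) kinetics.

k = ln2 / t½ = 0.693147 / 48.0 = 0.01444 h⁻¹
CL = k × Vd = 0.01444 × 136 = 1.964 L/h
At steady state Css = R₀ / CL = 280 / 1.964 = 142.6 mg/L

143 mg/L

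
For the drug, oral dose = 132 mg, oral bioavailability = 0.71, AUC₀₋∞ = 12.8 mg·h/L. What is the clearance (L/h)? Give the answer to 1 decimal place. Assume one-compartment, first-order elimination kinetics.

CL = F·Dose / AUC = 0.71 × 132 / 12.8 = 7.322 L/h

7.3 L/h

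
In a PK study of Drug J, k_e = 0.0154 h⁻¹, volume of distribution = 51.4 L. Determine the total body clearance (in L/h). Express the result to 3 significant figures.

0.792 L/h

CL = k × Vd = 0.0154 × 51.4 = 0.7916 L/h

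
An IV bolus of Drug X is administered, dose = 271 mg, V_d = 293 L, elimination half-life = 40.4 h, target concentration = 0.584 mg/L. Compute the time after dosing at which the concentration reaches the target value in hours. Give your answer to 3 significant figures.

C₀ = Dose / Vd = 271.0 / 293 = 0.9249 mg/L
k = ln2 / t½ = 0.693147 / 40.4 = 0.01716 h⁻¹
t = ln(C₀ / C) / k = ln(0.9249 / 0.584) / 0.01716
  = ln(1.584) / 0.01716 = 0.4600 / 0.01716 = 26.81 h

26.8 h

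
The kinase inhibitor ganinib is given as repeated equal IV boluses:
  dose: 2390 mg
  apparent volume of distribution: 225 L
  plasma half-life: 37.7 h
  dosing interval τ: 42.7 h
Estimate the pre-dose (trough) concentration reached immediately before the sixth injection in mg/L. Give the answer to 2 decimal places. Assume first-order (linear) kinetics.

C₀ per dose = Dose / Vd = 2390 / 225 = 10.62 mg/L
k = ln2 / t½ = 0.693147 / 37.7 = 0.01839 h⁻¹
Fraction remaining after one interval: r = e^(−kτ) = e^(−0.01839 × 42.7) = 0.4560
Before dose 6, 5 doses have been given (aged 1τ, 2τ, 3τ, 4τ, 5τ).
C_trough = C₀ × (r + r² + … + r^5) = C₀ × r(1−r^5)/(1−r)
        = 10.62 × 0.4560 × (1 − 0.01972) / (1 − 0.4560) = 8.727 mg/L

8.73 mg/L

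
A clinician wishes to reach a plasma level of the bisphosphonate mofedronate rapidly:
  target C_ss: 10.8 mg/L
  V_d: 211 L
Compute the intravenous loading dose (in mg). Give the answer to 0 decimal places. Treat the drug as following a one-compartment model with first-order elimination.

2279 mg

LD = Css × Vd = 10.8 × 211 = 2279 mg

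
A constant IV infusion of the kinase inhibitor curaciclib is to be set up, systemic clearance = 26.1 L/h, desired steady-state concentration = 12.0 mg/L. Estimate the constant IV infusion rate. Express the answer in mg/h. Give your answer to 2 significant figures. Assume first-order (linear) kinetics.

310 mg/h

At steady state, infusion rate R₀ = Css × CL = 12.0 × 26.10 = 313.2 mg/h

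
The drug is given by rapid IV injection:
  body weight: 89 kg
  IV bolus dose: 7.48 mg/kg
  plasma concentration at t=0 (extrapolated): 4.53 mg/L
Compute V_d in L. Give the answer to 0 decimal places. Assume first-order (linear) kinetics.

Dose = 7.48 × 89 = 665.7 mg
Vd = Dose / C₀ = 665.7 / 4.53 = 147.0 L

147 L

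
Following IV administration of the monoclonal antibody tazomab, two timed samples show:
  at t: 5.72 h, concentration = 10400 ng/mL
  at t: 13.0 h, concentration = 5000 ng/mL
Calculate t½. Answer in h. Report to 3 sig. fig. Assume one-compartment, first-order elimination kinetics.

k = ln(C₁/C₂) / (t₂ − t₁) = ln(10400/5000) / (13.0 − 5.72)
  = 0.7324 / 7.280 = 0.1006 h⁻¹
t½ = ln2 / k = 0.693147 / 0.1006 = 6.890 h

6.89 h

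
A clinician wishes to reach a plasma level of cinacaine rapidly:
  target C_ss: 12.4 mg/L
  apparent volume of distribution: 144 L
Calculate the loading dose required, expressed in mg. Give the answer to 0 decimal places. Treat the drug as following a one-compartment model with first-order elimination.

1786 mg

LD = Css × Vd = 12.4 × 144 = 1786 mg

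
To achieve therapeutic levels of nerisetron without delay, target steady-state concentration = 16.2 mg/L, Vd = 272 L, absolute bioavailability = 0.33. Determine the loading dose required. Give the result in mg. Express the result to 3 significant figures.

LD = Css × Vd / F = 16.2 × 272 / 0.33 = 13350 mg

13400 mg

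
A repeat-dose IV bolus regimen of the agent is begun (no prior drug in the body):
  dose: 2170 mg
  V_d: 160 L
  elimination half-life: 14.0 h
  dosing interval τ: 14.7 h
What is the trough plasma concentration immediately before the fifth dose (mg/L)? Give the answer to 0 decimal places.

12 mg/L

C₀ per dose = Dose / Vd = 2170 / 160 = 13.56 mg/L
k = ln2 / t½ = 0.693147 / 14.0 = 0.04951 h⁻¹
Fraction remaining after one interval: r = e^(−kτ) = e^(−0.04951 × 14.7) = 0.4830
Before dose 5, 4 doses have been given (aged 1τ, 2τ, 3τ, 4τ).
C_trough = C₀ × (r + r² + … + r^4) = C₀ × r(1−r^4)/(1−r)
        = 13.56 × 0.4830 × (1 − 0.05442) / (1 − 0.4830) = 11.98 mg/L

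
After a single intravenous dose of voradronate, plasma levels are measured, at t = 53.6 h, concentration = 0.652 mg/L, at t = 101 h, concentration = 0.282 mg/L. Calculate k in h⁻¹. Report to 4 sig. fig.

k = ln(C₁/C₂) / (t₂ − t₁) = ln(0.652/0.282) / (101 − 53.6)
  = 0.8381 / 47.40 = 0.01768 h⁻¹

0.01768 h⁻¹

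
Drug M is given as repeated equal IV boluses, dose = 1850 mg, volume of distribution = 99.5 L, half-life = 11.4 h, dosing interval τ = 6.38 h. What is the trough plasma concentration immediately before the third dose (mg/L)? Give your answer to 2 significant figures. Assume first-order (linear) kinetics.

C₀ per dose = Dose / Vd = 1850 / 99.5 = 18.59 mg/L
k = ln2 / t½ = 0.693147 / 11.4 = 0.06080 h⁻¹
Fraction remaining after one interval: r = e^(−kτ) = e^(−0.06080 × 6.38) = 0.6785
Before dose 3, 2 doses have been given (aged 1τ, 2τ).
C_trough = C₀ × (r + r²) = 18.59 × (0.6785 + 0.4604) = 21.17 mg/L

21 mg/L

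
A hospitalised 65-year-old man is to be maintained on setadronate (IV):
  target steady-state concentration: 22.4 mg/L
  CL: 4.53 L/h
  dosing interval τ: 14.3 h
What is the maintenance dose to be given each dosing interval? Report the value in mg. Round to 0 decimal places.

1451 mg

At steady state, Dose/τ = Css × CL.
Dose = Css × CL × τ = 22.4 × 4.530 × 14.3 = 1451 mg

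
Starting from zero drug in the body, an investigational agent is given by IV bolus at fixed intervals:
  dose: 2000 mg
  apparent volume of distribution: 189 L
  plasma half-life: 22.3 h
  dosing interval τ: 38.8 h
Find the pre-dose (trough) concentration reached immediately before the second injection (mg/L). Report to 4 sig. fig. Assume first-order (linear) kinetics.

C₀ per dose = Dose / Vd = 2000 / 189 = 10.58 mg/L
k = ln2 / t½ = 0.693147 / 22.3 = 0.03108 h⁻¹
Fraction remaining after one interval: r = e^(−kτ) = e^(−0.03108 × 38.8) = 0.2994
Before dose 2, 1 dose has been given (aged 1τ).
C_trough = C₀ × r = 10.58 × 0.2994 = 3.168 mg/L

3.168 mg/L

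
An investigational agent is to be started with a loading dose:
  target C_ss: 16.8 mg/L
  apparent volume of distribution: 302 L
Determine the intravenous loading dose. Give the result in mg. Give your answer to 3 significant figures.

5070 mg

LD = Css × Vd = 16.8 × 302 = 5074 mg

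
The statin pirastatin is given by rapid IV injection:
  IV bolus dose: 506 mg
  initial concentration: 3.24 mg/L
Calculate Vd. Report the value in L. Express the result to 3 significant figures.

Vd = Dose / C₀ = 506.0 / 3.24 = 156.2 L

156 L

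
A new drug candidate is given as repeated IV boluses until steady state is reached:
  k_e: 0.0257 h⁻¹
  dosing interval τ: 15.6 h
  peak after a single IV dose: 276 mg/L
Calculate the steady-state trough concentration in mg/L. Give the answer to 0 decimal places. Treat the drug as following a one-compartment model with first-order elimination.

560 mg/L

e^(−kτ) = e^(−0.02570 × 15.6) = 0.6697
Accumulation ratio R = 1 / (1 − e^(−kτ)) = 1 / (1 − 0.6697) = 3.028
Steady-state trough = C₀ × R × e^(−kτ) = 276 × 3.028 × 0.6697 = 559.7 mg/L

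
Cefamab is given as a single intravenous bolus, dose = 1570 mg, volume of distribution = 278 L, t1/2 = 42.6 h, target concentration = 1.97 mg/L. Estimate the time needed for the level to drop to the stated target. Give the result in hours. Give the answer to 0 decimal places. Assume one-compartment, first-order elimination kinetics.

65 h

C₀ = Dose / Vd = 1570 / 278 = 5.647 mg/L
k = ln2 / t½ = 0.693147 / 42.6 = 0.01627 h⁻¹
t = ln(C₀ / C) / k = ln(5.647 / 1.97) / 0.01627
  = ln(2.866) / 0.01627 = 1.053 / 0.01627 = 64.72 h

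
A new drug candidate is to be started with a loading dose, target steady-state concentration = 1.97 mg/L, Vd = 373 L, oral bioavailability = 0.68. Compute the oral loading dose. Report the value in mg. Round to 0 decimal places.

LD = Css × Vd / F = 1.97 × 373 / 0.68 = 1081 mg

1081 mg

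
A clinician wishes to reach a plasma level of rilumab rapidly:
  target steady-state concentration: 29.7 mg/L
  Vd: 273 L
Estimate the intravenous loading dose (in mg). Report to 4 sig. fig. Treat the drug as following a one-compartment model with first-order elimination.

LD = Css × Vd = 29.7 × 273 = 8108 mg

8108 mg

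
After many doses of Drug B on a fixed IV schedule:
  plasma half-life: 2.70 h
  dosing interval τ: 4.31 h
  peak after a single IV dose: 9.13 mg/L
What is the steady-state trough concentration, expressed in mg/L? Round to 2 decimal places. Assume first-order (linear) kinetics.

k = ln2 / t½ = 0.693147 / 2.70 = 0.2567 h⁻¹
e^(−kτ) = e^(−0.2567 × 4.31) = 0.3308
Accumulation ratio R = 1 / (1 − e^(−kτ)) = 1 / (1 − 0.3308) = 1.494
Steady-state trough = C₀ × R × e^(−kτ) = 9.13 × 1.494 × 0.3308 = 4.512 mg/L

4.51 mg/L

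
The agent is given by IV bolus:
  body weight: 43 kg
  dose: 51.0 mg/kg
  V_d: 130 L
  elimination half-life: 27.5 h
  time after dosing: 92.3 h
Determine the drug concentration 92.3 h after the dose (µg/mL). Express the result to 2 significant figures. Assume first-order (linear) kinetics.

1.6 µg/mL

Total dose = 51.0 × 43 = 2193 mg
C₀ = Dose / Vd = 2193 / 130 = 16.87 mg/L
k = ln2 / t½ = 0.693147 / 27.5 = 0.02521 h⁻¹
C = C₀ · e^(−k·t) = 16.87 × e^(−0.02521 × 92.3)
  = 16.87 × 0.09760 = 1.647 mg/L
(1.647 mg/L = 1.647 µg/mL)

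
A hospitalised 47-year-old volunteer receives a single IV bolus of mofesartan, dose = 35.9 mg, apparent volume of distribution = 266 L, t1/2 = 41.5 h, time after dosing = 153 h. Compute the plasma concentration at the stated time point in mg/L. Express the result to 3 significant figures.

C₀ = Dose / Vd = 35.90 / 266 = 0.1350 mg/L
k = ln2 / t½ = 0.693147 / 41.5 = 0.01670 h⁻¹
C = C₀ · e^(−k·t) = 0.1350 × e^(−0.01670 × 153)
  = 0.1350 × 0.07768 = 0.01049 mg/L

0.0105 mg/L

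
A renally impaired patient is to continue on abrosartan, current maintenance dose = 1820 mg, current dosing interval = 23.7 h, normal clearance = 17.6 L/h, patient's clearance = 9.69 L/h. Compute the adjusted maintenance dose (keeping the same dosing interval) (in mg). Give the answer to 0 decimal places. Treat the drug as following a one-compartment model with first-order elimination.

To keep the same average steady-state level, dosing rate must scale with clearance.
CL ratio = 9.69 / 17.6 = 0.5506
New dose (same interval) = 1820 × 0.5506 = 1002 mg

1002 mg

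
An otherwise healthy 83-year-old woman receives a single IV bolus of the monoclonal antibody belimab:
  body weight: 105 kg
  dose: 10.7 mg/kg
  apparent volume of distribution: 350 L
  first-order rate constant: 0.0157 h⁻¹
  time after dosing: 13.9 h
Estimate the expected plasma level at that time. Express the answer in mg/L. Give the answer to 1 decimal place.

Total dose = 10.7 × 105 = 1124 mg
C₀ = Dose / Vd = 1124 / 350 = 3.211 mg/L
C = C₀ · e^(−k·t) = 3.211 × e^(−0.01570 × 13.9)
  = 3.211 × 0.8039 = 2.581 mg/L

2.6 mg/L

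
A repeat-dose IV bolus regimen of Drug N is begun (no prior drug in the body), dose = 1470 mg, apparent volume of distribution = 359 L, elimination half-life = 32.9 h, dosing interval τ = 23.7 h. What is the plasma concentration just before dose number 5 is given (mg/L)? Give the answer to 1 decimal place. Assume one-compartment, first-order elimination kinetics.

C₀ per dose = Dose / Vd = 1470 / 359 = 4.095 mg/L
k = ln2 / t½ = 0.693147 / 32.9 = 0.02107 h⁻¹
Fraction remaining after one interval: r = e^(−kτ) = e^(−0.02107 × 23.7) = 0.6069
Before dose 5, 4 doses have been given (aged 1τ, 2τ, 3τ, 4τ).
C_trough = C₀ × (r + r² + … + r^4) = C₀ × r(1−r^4)/(1−r)
        = 4.095 × 0.6069 × (1 − 0.1357) / (1 − 0.6069) = 5.464 mg/L

5.5 mg/L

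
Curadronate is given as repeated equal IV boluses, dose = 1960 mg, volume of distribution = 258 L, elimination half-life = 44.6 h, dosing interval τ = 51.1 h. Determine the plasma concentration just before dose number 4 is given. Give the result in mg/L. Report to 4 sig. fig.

C₀ per dose = Dose / Vd = 1960 / 258 = 7.597 mg/L
k = ln2 / t½ = 0.693147 / 44.6 = 0.01554 h⁻¹
Fraction remaining after one interval: r = e^(−kτ) = e^(−0.01554 × 51.1) = 0.4520
Before dose 4, 3 doses have been given (aged 1τ, 2τ, 3τ).
C_trough = C₀ × (r + r² + … + r^3) = C₀ × r(1−r^3)/(1−r)
        = 7.597 × 0.4520 × (1 − 0.09235) / (1 − 0.4520) = 5.687 mg/L

5.687 mg/L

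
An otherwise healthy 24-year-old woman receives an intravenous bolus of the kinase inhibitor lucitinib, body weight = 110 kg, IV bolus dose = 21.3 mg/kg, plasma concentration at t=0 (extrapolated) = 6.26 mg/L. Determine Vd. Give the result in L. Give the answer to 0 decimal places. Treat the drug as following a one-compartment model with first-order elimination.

Dose = 21.3 × 110 = 2343 mg
Vd = Dose / C₀ = 2343 / 6.26 = 374.3 L

374 L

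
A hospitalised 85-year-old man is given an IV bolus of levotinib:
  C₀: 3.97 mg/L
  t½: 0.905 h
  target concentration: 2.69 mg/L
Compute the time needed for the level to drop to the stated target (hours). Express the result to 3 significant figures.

0.508 h

k = ln2 / t½ = 0.693147 / 0.905 = 0.7659 h⁻¹
t = ln(C₀ / C) / k = ln(3.970 / 2.69) / 0.7659
  = ln(1.476) / 0.7659 = 0.3893 / 0.7659 = 0.5083 h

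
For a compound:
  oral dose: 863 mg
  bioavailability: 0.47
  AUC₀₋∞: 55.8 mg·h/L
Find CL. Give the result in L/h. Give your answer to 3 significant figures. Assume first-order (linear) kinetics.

CL = F·Dose / AUC = 0.47 × 863 / 55.8 = 7.269 L/h

7.27 L/h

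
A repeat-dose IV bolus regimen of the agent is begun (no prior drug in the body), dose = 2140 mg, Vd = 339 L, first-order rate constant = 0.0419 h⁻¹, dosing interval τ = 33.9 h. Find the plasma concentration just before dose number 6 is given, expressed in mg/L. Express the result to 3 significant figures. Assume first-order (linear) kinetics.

2.01 mg/L

C₀ per dose = Dose / Vd = 2140 / 339 = 6.313 mg/L
Fraction remaining after one interval: r = e^(−kτ) = e^(−0.04190 × 33.9) = 0.2416
Before dose 6, 5 doses have been given (aged 1τ, 2τ, 3τ, 4τ, 5τ).
C_trough = C₀ × (r + r² + … + r^5) = C₀ × r(1−r^5)/(1−r)
        = 6.313 × 0.2416 × (1 − 0.0008232) / (1 − 0.2416) = 2.009 mg/L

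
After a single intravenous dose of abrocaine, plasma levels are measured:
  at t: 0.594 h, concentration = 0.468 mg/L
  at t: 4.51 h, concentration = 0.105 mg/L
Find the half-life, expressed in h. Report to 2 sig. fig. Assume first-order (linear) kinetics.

1.8 h

k = ln(C₁/C₂) / (t₂ − t₁) = ln(0.468/0.105) / (4.51 − 0.594)
  = 1.495 / 3.916 = 0.3818 h⁻¹
t½ = ln2 / k = 0.693147 / 0.3818 = 1.815 h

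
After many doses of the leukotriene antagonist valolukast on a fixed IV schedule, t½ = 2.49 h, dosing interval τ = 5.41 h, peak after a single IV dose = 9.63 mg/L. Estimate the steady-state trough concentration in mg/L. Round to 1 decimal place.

2.7 mg/L

k = ln2 / t½ = 0.693147 / 2.49 = 0.2784 h⁻¹
e^(−kτ) = e^(−0.2784 × 5.41) = 0.2218
Accumulation ratio R = 1 / (1 − e^(−kτ)) = 1 / (1 − 0.2218) = 1.285
Steady-state trough = C₀ × R × e^(−kτ) = 9.63 × 1.285 × 0.2218 = 2.745 mg/L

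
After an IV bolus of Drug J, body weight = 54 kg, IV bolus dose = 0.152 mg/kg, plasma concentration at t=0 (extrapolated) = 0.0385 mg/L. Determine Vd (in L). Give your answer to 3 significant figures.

213 L

Dose = 0.152 × 54 = 8.208 mg
Vd = Dose / C₀ = 8.208 / 0.0385 = 213.2 L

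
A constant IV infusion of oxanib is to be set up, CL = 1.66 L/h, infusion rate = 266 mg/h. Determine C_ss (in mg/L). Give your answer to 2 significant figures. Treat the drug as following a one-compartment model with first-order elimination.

At steady state Css = R₀ / CL = 266 / 1.660 = 160.2 mg/L

160 mg/L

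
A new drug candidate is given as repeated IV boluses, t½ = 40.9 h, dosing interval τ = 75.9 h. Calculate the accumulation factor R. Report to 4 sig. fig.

k = ln2 / t½ = 0.693147 / 40.9 = 0.01695 h⁻¹
e^(−kτ) = e^(−0.01695 × 75.9) = 0.2762
Accumulation ratio R = 1 / (1 − e^(−kτ)) = 1 / (1 − 0.2762) = 1.382

1.382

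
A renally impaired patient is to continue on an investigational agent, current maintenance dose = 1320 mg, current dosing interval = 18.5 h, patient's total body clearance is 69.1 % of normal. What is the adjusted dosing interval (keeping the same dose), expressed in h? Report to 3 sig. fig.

To keep the same average steady-state level, dosing rate must scale with clearance.
CL ratio = 69.1 / 100 = 0.6910
New interval (same dose) = 18.5 / 0.6910 = 26.77 h

26.8 h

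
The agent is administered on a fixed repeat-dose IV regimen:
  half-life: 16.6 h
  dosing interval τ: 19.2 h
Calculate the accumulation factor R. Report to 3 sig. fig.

1.81

k = ln2 / t½ = 0.693147 / 16.6 = 0.04176 h⁻¹
e^(−kτ) = e^(−0.04176 × 19.2) = 0.4485
Accumulation ratio R = 1 / (1 − e^(−kτ)) = 1 / (1 − 0.4485) = 1.813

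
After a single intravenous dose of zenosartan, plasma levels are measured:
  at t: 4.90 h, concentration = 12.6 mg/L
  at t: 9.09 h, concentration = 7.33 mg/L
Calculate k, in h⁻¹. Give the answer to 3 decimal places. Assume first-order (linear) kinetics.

0.129 h⁻¹

k = ln(C₁/C₂) / (t₂ − t₁) = ln(12.6/7.33) / (9.09 − 4.90)
  = 0.5417 / 4.190 = 0.1293 h⁻¹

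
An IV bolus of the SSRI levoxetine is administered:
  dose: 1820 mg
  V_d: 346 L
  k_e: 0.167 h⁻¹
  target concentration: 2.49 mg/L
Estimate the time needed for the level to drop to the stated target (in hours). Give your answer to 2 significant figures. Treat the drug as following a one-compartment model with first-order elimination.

4.5 h

C₀ = Dose / Vd = 1820 / 346 = 5.260 mg/L
t = ln(C₀ / C) / k = ln(5.260 / 2.49) / 0.1670
  = ln(2.112) / 0.1670 = 0.7476 / 0.1670 = 4.477 h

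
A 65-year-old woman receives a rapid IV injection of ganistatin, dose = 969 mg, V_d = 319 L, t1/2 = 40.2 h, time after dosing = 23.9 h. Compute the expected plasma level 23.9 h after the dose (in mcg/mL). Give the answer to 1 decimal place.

2.0 mcg/mL

C₀ = Dose / Vd = 969.0 / 319 = 3.038 mg/L
k = ln2 / t½ = 0.693147 / 40.2 = 0.01724 h⁻¹
C = C₀ · e^(−k·t) = 3.038 × e^(−0.01724 × 23.9)
  = 3.038 × 0.6623 = 2.012 mg/L
(2.012 mg/L = 2.012 mcg/mL)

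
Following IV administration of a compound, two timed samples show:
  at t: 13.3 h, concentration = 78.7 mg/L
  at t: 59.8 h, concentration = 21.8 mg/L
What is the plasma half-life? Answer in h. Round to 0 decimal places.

k = ln(C₁/C₂) / (t₂ − t₁) = ln(78.7/21.8) / (59.8 − 13.3)
  = 1.284 / 46.50 = 0.02761 h⁻¹
t½ = ln2 / k = 0.693147 / 0.02761 = 25.10 h

25 h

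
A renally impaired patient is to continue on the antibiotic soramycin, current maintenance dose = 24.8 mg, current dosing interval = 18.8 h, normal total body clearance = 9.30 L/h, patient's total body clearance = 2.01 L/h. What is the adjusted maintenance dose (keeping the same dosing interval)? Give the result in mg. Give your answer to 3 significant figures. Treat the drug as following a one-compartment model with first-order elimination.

5.36 mg

To keep the same average steady-state level, dosing rate must scale with clearance.
CL ratio = 2.01 / 9.30 = 0.2161
New dose (same interval) = 24.8 × 0.2161 = 5.359 mg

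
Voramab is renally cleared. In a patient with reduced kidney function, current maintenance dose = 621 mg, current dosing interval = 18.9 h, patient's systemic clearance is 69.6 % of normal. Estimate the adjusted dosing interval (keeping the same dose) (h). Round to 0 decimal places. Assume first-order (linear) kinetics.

To keep the same average steady-state level, dosing rate must scale with clearance.
CL ratio = 69.6 / 100 = 0.6960
New interval (same dose) = 18.9 / 0.6960 = 27.16 h

27 h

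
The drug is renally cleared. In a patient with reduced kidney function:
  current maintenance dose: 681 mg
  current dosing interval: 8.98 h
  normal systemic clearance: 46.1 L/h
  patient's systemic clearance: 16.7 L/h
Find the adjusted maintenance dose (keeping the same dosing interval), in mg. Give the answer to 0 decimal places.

247 mg

To keep the same average steady-state level, dosing rate must scale with clearance.
CL ratio = 16.7 / 46.1 = 0.3623
New dose (same interval) = 681 × 0.3623 = 246.7 mg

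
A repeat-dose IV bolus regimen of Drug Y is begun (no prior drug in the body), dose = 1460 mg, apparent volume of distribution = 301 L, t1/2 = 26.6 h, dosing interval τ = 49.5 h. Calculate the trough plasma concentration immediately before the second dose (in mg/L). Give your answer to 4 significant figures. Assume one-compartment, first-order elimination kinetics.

C₀ per dose = Dose / Vd = 1460 / 301 = 4.850 mg/L
k = ln2 / t½ = 0.693147 / 26.6 = 0.02606 h⁻¹
Fraction remaining after one interval: r = e^(−kτ) = e^(−0.02606 × 49.5) = 0.2753
Before dose 2, 1 dose has been given (aged 1τ).
C_trough = C₀ × r = 4.850 × 0.2753 = 1.335 mg/L

1.335 mg/L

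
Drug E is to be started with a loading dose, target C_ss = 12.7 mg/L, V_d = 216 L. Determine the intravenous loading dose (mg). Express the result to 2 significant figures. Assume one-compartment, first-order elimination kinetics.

LD = Css × Vd = 12.7 × 216 = 2743 mg

2700 mg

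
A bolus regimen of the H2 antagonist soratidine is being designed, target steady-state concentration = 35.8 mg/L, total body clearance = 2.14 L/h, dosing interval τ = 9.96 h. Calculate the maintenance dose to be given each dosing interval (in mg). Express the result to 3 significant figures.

763 mg

At steady state, Dose/τ = Css × CL.
Dose = Css × CL × τ = 35.8 × 2.140 × 9.96 = 763.1 mg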